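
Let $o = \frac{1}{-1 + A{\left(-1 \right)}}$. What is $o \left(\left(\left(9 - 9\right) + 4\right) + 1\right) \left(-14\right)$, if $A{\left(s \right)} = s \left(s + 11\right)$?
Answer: $\frac{70}{11} \approx 6.3636$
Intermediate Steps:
$A{\left(s \right)} = s \left(11 + s\right)$
$o = - \frac{1}{11}$ ($o = \frac{1}{-1 - \left(11 - 1\right)} = \frac{1}{-1 - 10} = \frac{1}{-11} = - \frac{1}{11} \approx -0.090909$)
$o \left(\left(\left(9 - 9\right) + 4\right) + 1\right) \left(-14\right) = - \frac{\left(\left(9 - 9\right) + 4\right) + 1}{11} \left(-14\right) = - \frac{\left(0 + 4\right) + 1}{11} \left(-14\right) = - \frac{4 + 1}{11} \left(-14\right) = \left(- \frac{1}{11}\right) 5 \left(-14\right) = \left(- \frac{5}{11}\right) \left(-14\right) = \frac{70}{11}$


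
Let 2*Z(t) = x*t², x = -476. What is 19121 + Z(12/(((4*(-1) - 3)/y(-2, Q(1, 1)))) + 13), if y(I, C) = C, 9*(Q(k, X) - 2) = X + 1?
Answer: -61843/63 ≈ -981.63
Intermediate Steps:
Q(k, X) = 19/9 + X/9 (Q(k, X) = 2 + (X + 1)/9 = 2 + (1 + X)/9 = 2 + (⅑ + X/9) = 19/9 + X/9)
Z(t) = -238*t² (Z(t) = (-476*t²)/2 = -238*t²)
19121 + Z(12/(((4*(-1) - 3)/y(-2, Q(1, 1)))) + 13) = 19121 - 238*(12/(((4*(-1) - 3)/(19/9 + (⅑)*1))) + 13)² = 19121 - 238*(12/(((-4 - 3)/(19/9 + ⅑))) + 13)² = 19121 - 238*(12/((-7/20/9)) + 13)² = 19121 - 238*(12/((-7*9/20)) + 13)² = 19121 - 238*(12/(-63/20) + 13)² = 19121 - 238*(12*(-20/63) + 13)² = 19121 - 238*(-80/21 + 13)² = 19121 - 238*(193/21)² = 19121 - 238*37249/441 = 19121 - 1266466/63 = -61843/63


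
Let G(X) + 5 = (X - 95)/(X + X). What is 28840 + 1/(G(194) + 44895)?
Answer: 502318364348/17417419 ≈ 28840.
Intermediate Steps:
G(X) = -5 + (-95 + X)/(2*X) (G(X) = -5 + (X - 95)/(X + X) = -5 + (-95 + X)/((2*X)) = -5 + (-95 + X)*(1/(2*X)) = -5 + (-95 + X)/(2*X))
28840 + 1/(G(194) + 44895) = 28840 + 1/((½)*(-95 - 9*194)/194 + 44895) = 28840 + 1/((½)*(1/194)*(-95 - 1746) + 44895) = 28840 + 1/((½)*(1/194)*(-1841) + 44895) = 28840 + 1/(-1841/388 + 44895) = 28840 + 1/(17417419/388) = 28840 + 388/17417419 = 502318364348/17417419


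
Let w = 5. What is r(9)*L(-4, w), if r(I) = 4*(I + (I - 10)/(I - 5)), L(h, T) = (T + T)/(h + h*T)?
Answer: -175/12 ≈ -14.583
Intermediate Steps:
L(h, T) = 2*T/(h + T*h) (L(h, T) = (2*T)/(h + T*h) = 2*T/(h + T*h))
r(I) = 4*I + 4*(-10 + I)/(-5 + I) (r(I) = 4*(I + (-10 + I)/(-5 + I)) = 4*I + 4*(-10 + I)/(-5 + I))
r(9)*L(-4, w) = (4*(-10 + 9² - 4*9)/(-5 + 9))*(2*5/(-4*(1 + 5))) = (4*(-10 + 81 - 36)/4)*(2*5*(-¼)/6) = (4*(¼)*35)*(2*5*(-¼)*(⅙)) = 35*(-5/12) = -175/12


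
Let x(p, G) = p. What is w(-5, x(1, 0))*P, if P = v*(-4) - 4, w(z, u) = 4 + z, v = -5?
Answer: -16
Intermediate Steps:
P = 16 (P = -5*(-4) - 4 = 20 - 4 = 16)
w(-5, x(1, 0))*P = (4 - 5)*16 = -1*16 = -16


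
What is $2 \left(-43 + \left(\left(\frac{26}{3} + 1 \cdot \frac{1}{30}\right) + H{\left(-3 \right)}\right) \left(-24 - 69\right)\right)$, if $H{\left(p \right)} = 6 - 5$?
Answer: $- \frac{9451}{5} \approx -1890.2$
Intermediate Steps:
$H{\left(p \right)} = 1$
$2 \left(-43 + \left(\left(\frac{26}{3} + 1 \cdot \frac{1}{30}\right) + H{\left(-3 \right)}\right) \left(-24 - 69\right)\right) = 2 \left(-43 + \left(\left(\frac{26}{3} + 1 \cdot \frac{1}{30}\right) + 1\right) \left(-24 - 69\right)\right) = 2 \left(-43 + \left(\left(26 \cdot \frac{1}{3} + 1 \cdot \frac{1}{30}\right) + 1\right) \left(-93\right)\right) = 2 \left(-43 + \left(\left(\frac{26}{3} + \frac{1}{30}\right) + 1\right) \left(-93\right)\right) = 2 \left(-43 + \left(\frac{87}{10} + 1\right) \left(-93\right)\right) = 2 \left(-43 + \frac{97}{10} \left(-93\right)\right) = 2 \left(-43 - \frac{9021}{10}\right) = 2 \left(- \frac{9451}{10}\right) = - \frac{9451}{5}$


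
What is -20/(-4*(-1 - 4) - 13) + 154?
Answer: 1058/7 ≈ 151.14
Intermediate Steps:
-20/(-4*(-1 - 4) - 13) + 154 = -20/(-4*(-5) - 13) + 154 = -20/(20 - 13) + 154 = -20/7 + 154 = 1058/7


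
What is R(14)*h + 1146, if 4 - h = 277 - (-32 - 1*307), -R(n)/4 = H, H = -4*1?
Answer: -8646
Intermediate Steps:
H = -4
R(n) = 16 (R(n) = -4*(-4) = 16)
h = -612 (h = 4 - (277 - (-32 - 1*307)) = 4 - (277 - (-32 - 307)) = 4 - (277 - 1*(-339)) = 4 - (277 + 339) = 4 - 1*616 = 4 - 616 = -612)
R(14)*h + 1146 = 16*(-612) + 1146 = -9792 + 1146 = -8646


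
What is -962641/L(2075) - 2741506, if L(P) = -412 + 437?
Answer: -69500291/25 ≈ -2.7800e+6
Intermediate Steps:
L(P) = 25
-962641/L(2075) - 2741506 = -962641/25 - 2741506 = -69500291/25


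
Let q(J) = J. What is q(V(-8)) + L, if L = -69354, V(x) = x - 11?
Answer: -69373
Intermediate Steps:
V(x) = -11 + x
q(V(-8)) + L = (-11 - 8) - 69354 = -19 - 69354 = -69373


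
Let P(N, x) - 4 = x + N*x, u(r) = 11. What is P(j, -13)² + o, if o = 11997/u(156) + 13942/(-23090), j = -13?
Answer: 3389500684/126995 ≈ 26690.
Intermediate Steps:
P(N, x) = 4 + x + N*x (P(N, x) = 4 + (x + N*x) = 4 + x + N*x)
o = 138428684/126995 (o = 11997/11 + 13942/(-23090) = 11997*(1/11) + 13942*(-1/23090) = 11997/11 - 6971/11545 = 138428684/126995 ≈ 1090.0)
P(j, -13)² + o = (4 - 13 - 13*(-13))² + 138428684/126995 = (4 - 13 + 169)² + 138428684/126995 = 160² + 138428684/126995 = 25600 + 138428684/126995 = 3389500684/126995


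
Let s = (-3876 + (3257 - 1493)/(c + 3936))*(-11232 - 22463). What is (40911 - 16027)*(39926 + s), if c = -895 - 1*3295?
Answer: 413602456695088/127 ≈ 3.2567e+12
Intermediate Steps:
c = -4190 (c = -895 - 3295 = -4190)
s = 16616150130/127 (s = (-3876 + (3257 - 1493)/(-4190 + 3936))*(-11232 - 22463) = (-3876 + 1764/(-254))*(-33695) = (-3876 + 1764*(-1/254))*(-33695) = (-3876 - 882/127)*(-33695) = -493134/127*(-33695) = 16616150130/127 ≈ 1.3084e+8)
(40911 - 16027)*(39926 + s) = (40911 - 16027)*(39926 + 16616150130/127) = 24884*(16621220732/127) = 413602456695088/127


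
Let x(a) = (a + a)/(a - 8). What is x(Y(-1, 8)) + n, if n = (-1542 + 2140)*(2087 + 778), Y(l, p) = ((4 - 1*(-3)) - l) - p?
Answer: 1713270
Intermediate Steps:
Y(l, p) = 7 - l - p (Y(l, p) = ((4 + 3) - l) - p = (7 - l) - p = 7 - l - p)
n = 1713270 (n = 598*2865 = 1713270)
x(a) = 2*a/(-8 + a) (x(a) = (2*a)/(-8 + a) = 2*a/(-8 + a))
x(Y(-1, 8)) + n = 2*(7 - 1*(-1) - 1*8)/(-8 + (7 - 1*(-1) - 1*8)) + 1713270 = 2*(7 + 1 - 8)/(-8 + (7 + 1 - 8)) + 1713270 = 2*0/(-8 + 0) + 1713270 = 2*0/(-8) + 1713270 = 2*0*(-⅛) + 1713270 = 0 + 1713270 = 1713270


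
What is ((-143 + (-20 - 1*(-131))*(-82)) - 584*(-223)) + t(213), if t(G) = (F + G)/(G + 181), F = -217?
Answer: 23834437/197 ≈ 1.2099e+5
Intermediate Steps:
t(G) = (-217 + G)/(181 + G) (t(G) = (-217 + G)/(G + 181) = (-217 + G)/(181 + G))
((-143 + (-20 - 1*(-131))*(-82)) - 584*(-223)) + t(213) = ((-143 + (-20 - 1*(-131))*(-82)) - 584*(-223)) + (-217 + 213)/(181 + 213) = ((-143 + (-20 + 131)*(-82)) + 130232) - 4/394 = ((-143 + 111*(-82)) + 130232) + (1/394)*(-4) = ((-143 - 9102) + 130232) - 2/197 = (-9245 + 130232) - 2/197 = 120987 - 2/197 = 23834437/197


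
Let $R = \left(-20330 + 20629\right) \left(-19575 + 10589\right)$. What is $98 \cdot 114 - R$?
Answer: $2697986$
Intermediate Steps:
$R = -2686814$ ($R = 299 \left(-8986\right) = -2686814$)
$98 \cdot 114 - R = 98 \cdot 114 - -2686814 = 11172 + 2686814 = 2697986$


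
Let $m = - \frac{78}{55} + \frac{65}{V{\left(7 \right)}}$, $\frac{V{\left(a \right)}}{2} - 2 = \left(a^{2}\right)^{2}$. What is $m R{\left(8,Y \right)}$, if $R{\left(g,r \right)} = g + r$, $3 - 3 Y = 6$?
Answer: $- \frac{2599051}{264330} \approx -9.8326$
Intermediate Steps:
$Y = -1$ ($Y = 1 - 2 = -1$)
$V{\left(a \right)} = 4 + 2 a^{4}$ ($V{\left(a \right)} = 4 + 2 \left(a^{2}\right)^{2} = 4 + 2 a^{4}$)
$m = - \frac{371293}{264330}$ ($m = - \frac{78}{55} + \frac{65}{4 + 2 \cdot 7^{4}} = \left(-78\right) \frac{1}{55} + \frac{65}{4 + 2 \cdot 2401} = - \frac{78}{55} + \frac{65}{4 + 4802} = - \frac{78}{55} + \frac{65}{4806} = - \frac{371293}{264330} \approx -1.4047$)
$m R{\left(8,Y \right)} = - \frac{371293 \left(8 - 1\right)}{264330} = \left(- \frac{371293}{264330}\right) 7 = - \frac{2599051}{264330}$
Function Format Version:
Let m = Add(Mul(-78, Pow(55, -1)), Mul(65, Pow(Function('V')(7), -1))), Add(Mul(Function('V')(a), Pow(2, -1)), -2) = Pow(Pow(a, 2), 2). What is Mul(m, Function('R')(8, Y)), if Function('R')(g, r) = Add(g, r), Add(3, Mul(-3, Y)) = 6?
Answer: Rational(-2599051, 264330) ≈ -9.8326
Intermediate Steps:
Y = -1 (Y = Add(1, Mul(Rational(-1, 3), 6)) = Add(1, -2) = -1)
Function('V')(a) = Add(4, Mul(2, Pow(a, 4))) (Function('V')(a) = Add(4, Mul(2, Pow(Pow(a, 2), 2))) = Add(4, Mul(2, Pow(a, 4))))
m = Rational(-371293, 264330) (m = Add(Mul(-78, Pow(55, -1)), Mul(65, Pow(Add(4, Mul(2, Pow(7, 4))), -1))) = Add(Mul(-78, Rational(1, 55)), Mul(65, Pow(Add(4, Mul(2, 2401)), -1))) = Add(Rational(-78, 55), Mul(65, Pow(Add(4, 4802), -1))) = Add(Rational(-78, 55), Mul(65, Pow(4806, -1))) = Add(Rational(-78, 55), Mul(65, Rational(1, 4806))) = Add(Rational(-78, 55), Rational(65, 4806)) = Rational(-371293, 264330) ≈ -1.4047)
Mul(m, Function('R')(8, Y)) = Mul(Rational(-371293, 264330), Add(8, -1)) = Mul(Rational(-371293, 264330), 7) = Rational(-2599051, 264330)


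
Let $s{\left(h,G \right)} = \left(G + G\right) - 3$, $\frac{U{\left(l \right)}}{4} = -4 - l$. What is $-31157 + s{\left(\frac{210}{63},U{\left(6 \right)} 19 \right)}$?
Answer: $-32680$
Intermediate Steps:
$U{\left(l \right)} = -16 - 4 l$ ($U{\left(l \right)} = 4 \left(-4 - l\right) = -16 - 4 l$)
$s{\left(h,G \right)} = -3 + 2 G$ ($s{\left(h,G \right)} = 2 G - 3 = -3 + 2 G$)
$-31157 + s{\left(\frac{210}{63},U{\left(6 \right)} 19 \right)} = -31157 + \left(-3 + 2 \left(-16 - 24\right) 19\right) = -31157 + \left(-3 + 2 \left(\left(-40\right) 19\right)\right) = -31157 + \left(-3 + 2 \left(-760\right)\right) = -31157 - 1523 = -32680$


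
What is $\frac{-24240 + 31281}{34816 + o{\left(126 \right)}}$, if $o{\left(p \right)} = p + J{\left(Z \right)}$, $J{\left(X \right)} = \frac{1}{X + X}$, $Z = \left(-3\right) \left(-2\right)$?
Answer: $\frac{84492}{419305} \approx 0.2015$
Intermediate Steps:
$Z = 6$
$J{\left(X \right)} = \frac{1}{2 X}$
$o{\left(p \right)} = \frac{1}{12} + p$ ($o{\left(p \right)} = p + \frac{1}{2 \cdot 6} = p + \frac{1}{2} \cdot \frac{1}{6} = p + \frac{1}{12} = \frac{1}{12} + p$)
$\frac{-24240 + 31281}{34816 + o{\left(126 \right)}} = \frac{-24240 + 31281}{34816 + \left(\frac{1}{12} + 126\right)} = \frac{7041}{34816 + \frac{1513}{12}} = \frac{7041}{\frac{419305}{12}} = 7041 \cdot \frac{12}{419305} = \frac{84492}{419305}$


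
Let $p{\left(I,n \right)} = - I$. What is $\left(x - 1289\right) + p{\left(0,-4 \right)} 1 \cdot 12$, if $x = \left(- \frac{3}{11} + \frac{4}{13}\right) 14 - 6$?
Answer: $- \frac{185115}{143} \approx -1294.5$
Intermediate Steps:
$x = - \frac{788}{143}$ ($x = \left(\left(-3\right) \frac{1}{11} + 4 \cdot \frac{1}{13}\right) 14 - 6 = \left(- \frac{3}{11} + \frac{4}{13}\right) 14 - 6 = \frac{5}{143} \cdot 14 - 6 = \frac{70}{143} - 6 = - \frac{788}{143} \approx -5.5105$)
$\left(x - 1289\right) + p{\left(0,-4 \right)} 1 \cdot 12 = \left(- \frac{788}{143} - 1289\right) + \left(-1\right) 0 \cdot 1 \cdot 12 = - \frac{185115}{143} + 0 \cdot 1 \cdot 12 = - \frac{185115}{143} + 0 \cdot 12 = - \frac{185115}{143} + 0 = - \frac{185115}{143}$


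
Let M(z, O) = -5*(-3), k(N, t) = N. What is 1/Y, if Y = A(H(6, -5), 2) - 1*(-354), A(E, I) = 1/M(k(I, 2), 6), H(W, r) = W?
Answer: 15/5311 ≈ 0.0028243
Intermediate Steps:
M(z, O) = 15
A(E, I) = 1/15
Y = 5311/15 (Y = 1/15 - 1*(-354) = 1/15 + 354 = 5311/15 ≈ 354.07)
1/Y = 1/(5311/15) = 15/5311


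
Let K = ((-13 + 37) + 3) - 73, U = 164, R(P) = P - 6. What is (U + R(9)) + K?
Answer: 121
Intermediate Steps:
R(P) = -6 + P
K = -46 (K = (24 + 3) - 73 = 27 - 73 = -46)
(U + R(9)) + K = (164 + (-6 + 9)) - 46 = (164 + 3) - 46 = 167 - 46 = 121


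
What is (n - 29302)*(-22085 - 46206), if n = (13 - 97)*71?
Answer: 2408350406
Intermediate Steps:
n = -5964 (n = -84*71 = -5964)
(n - 29302)*(-22085 - 46206) = (-5964 - 29302)*(-22085 - 46206) = -35266*(-68291) = 2408350406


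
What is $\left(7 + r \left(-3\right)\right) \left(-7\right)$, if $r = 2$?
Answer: $-7$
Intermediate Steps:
$\left(7 + r \left(-3\right)\right) \left(-7\right) = \left(7 + 2 \left(-3\right)\right) \left(-7\right) = \left(7 - 6\right) \left(-7\right) = 1 \left(-7\right) = -7$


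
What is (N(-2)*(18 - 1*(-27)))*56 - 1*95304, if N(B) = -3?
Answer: -102864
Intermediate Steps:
(N(-2)*(18 - 1*(-27)))*56 - 1*95304 = -3*(18 - 1*(-27))*56 - 1*95304 = -3*(18 + 27)*56 - 95304 = -3*45*56 - 95304 = -135*56 - 95304 = -7560 - 95304 = -102864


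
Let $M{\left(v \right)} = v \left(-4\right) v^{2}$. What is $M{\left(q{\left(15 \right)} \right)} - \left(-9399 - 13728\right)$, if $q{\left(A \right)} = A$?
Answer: $9627$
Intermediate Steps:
$M{\left(v \right)} = - 4 v^{3}$ ($M{\left(v \right)} = - 4 v v^{2} = - 4 v^{3}$)
$M{\left(q{\left(15 \right)} \right)} - \left(-9399 - 13728\right) = - 4 \cdot 15^{3} - \left(-9399 - 13728\right) = \left(-4\right) 3375 - \left(-9399 - 13728\right) = -13500 - -23127 = -13500 + 23127 = 9627$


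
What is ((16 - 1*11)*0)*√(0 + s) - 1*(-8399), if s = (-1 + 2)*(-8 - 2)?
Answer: 8399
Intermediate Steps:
s = -10 (s = 1*(-10) = -10)
((16 - 1*11)*0)*√(0 + s) - 1*(-8399) = ((16 - 1*11)*0)*√(0 - 10) - 1*(-8399) = ((16 - 11)*0)*√(-10) + 8399 = (5*0)*(I*√10) + 8399 = 0*(I*√10) + 8399 = 0 + 8399 = 8399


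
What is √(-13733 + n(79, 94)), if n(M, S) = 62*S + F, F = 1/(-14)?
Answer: I*√1549394/14 ≈ 88.911*I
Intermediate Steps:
F = -1/14 ≈ -0.071429
n(M, S) = -1/14 + 62*S (n(M, S) = 62*S - 1/14 = -1/14 + 62*S)
√(-13733 + n(79, 94)) = √(-13733 + (-1/14 + 62*94)) = √(-13733 + (-1/14 + 5828)) = √(-13733 + 81591/14) = √(-110671/14) = I*√1549394/14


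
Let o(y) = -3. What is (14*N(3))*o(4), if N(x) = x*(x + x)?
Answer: -756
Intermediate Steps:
N(x) = 2*x² (N(x) = x*(2*x) = 2*x²)
(14*N(3))*o(4) = (14*(2*3²))*(-3) = (14*(2*9))*(-3) = (14*18)*(-3) = 252*(-3) = -756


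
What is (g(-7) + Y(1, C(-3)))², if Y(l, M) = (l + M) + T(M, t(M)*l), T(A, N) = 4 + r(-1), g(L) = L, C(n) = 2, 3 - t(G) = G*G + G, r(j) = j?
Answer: 1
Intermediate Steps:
t(G) = 3 - G - G² (t(G) = 3 - (G*G + G) = 3 - (G² + G) = 3 - (G + G²) = 3 + (-G - G²) = 3 - G - G²)
T(A, N) = 3 (T(A, N) = 4 - 1 = 3)
Y(l, M) = 3 + M + l (Y(l, M) = (l + M) + 3 = (M + l) + 3 = 3 + M + l)
(g(-7) + Y(1, C(-3)))² = (-7 + (3 + 2 + 1))² = (-7 + 6)² = (-1)² = 1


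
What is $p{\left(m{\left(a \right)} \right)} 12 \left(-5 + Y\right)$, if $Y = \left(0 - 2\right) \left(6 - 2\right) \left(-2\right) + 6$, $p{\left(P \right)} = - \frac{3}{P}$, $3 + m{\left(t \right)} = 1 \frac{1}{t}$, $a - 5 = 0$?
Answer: $\frac{1530}{7} \approx 218.57$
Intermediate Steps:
$a = 5$ ($a = 5 + 0 = 5$)
$m{\left(t \right)} = -3 + \frac{1}{t}$ ($m{\left(t \right)} = -3 + 1 \frac{1}{t} = -3 + \frac{1}{t}$)
$Y = 22$ ($Y = \left(-2\right) 4 \left(-2\right) + 6 = \left(-8\right) \left(-2\right) + 6 = 16 + 6 = 22$)
$p{\left(m{\left(a \right)} \right)} 12 \left(-5 + Y\right) = - \frac{3}{-3 + \frac{1}{5}} \cdot 12 \left(-5 + 22\right) = - \frac{3}{-3 + \frac{1}{5}} \cdot 12 \cdot 17 = - \frac{3}{- \frac{14}{5}} \cdot 12 \cdot 17 = \left(-3\right) \left(- \frac{5}{14}\right) 12 \cdot 17 = \frac{15}{14} \cdot 12 \cdot 17 = \frac{90}{7} \cdot 17 = \frac{1530}{7}$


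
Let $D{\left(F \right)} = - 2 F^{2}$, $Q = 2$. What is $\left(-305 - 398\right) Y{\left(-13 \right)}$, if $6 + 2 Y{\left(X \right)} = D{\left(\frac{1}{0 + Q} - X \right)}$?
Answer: $\frac{520923}{4} \approx 1.3023 \cdot 10^{5}$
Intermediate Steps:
$Y{\left(X \right)} = -3 - \left(\frac{1}{2} - X\right)^{2}$ ($Y{\left(X \right)} = -3 + \frac{\left(-2\right) \left(\frac{1}{0 + 2} - X\right)^{2}}{2} = -3 + \frac{\left(-2\right) \left(\frac{1}{2} - X\right)^{2}}{2} = -3 - \left(\frac{1}{2} - X\right)^{2}$)
$\left(-305 - 398\right) Y{\left(-13 \right)} = \left(-305 - 398\right) \left(- \frac{13}{4} - 13 - \left(-13\right)^{2}\right) = - 703 \left(- \frac{13}{4} - 13 - 169\right) = \left(-703\right) \left(- \frac{741}{4}\right) = \frac{520923}{4}$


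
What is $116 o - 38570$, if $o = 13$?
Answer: $-37062$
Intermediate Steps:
$116 o - 38570 = 116 \cdot 13 - 38570 = 1508 - 38570 = -37062$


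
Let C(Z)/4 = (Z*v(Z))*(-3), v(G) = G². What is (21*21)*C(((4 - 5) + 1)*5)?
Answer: 0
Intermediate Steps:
C(Z) = -12*Z³ (C(Z) = 4*((Z*Z²)*(-3)) = 4*(Z³*(-3)) = 4*(-3*Z³) = -12*Z³)
(21*21)*C(((4 - 5) + 1)*5) = (21*21)*(-12*125*((4 - 5) + 1)³) = 441*(-12*125*(-1 + 1)³) = 441*(-12*(0*5)³) = 441*(-12*0³) = 441*(-12*0) = 441*0 = 0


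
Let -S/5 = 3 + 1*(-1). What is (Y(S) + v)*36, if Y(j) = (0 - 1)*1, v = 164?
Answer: 5868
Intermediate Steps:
S = -10 (S = -5*(3 + 1*(-1)) = -5*(3 - 1) = -5*2 = -10)
Y(j) = -1 (Y(j) = -1*1 = -1)
(Y(S) + v)*36 = (-1 + 164)*36 = 163*36 = 5868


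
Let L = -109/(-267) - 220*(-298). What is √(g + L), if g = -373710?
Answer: I*√21967676247/267 ≈ 555.11*I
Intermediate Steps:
L = 17504629/267 (L = -109*(-1/267) + 65560 = 109/267 + 65560 = 17504629/267 ≈ 65560.)
√(g + L) = √(-373710 + 17504629/267) = √(-82275941/267) = I*√21967676247/267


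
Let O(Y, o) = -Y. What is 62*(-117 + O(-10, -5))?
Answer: -6634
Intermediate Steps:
62*(-117 + O(-10, -5)) = 62*(-117 - 1*(-10)) = 62*(-117 + 10) = 62*(-107) = -6634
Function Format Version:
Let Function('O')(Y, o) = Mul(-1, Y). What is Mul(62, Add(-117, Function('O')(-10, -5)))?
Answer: -6634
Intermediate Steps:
Mul(62, Add(-117, Function('O')(-10, -5))) = Mul(62, Add(-117, Mul(-1, -10))) = Mul(62, Add(-117, 10)) = Mul(62, -107) = -6634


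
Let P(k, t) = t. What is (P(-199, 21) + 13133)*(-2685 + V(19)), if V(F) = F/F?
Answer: -35305336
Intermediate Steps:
V(F) = 1
(P(-199, 21) + 13133)*(-2685 + V(19)) = (21 + 13133)*(-2685 + 1) = 13154*(-2684) = -35305336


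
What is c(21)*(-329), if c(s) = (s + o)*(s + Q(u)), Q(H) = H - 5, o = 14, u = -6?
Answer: -115150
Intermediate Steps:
Q(H) = -5 + H
c(s) = (-11 + s)*(14 + s) (c(s) = (s + 14)*(s + (-5 - 6)) = (14 + s)*(s - 11) = (14 + s)*(-11 + s) = (-11 + s)*(14 + s))
c(21)*(-329) = (-154 + 21² + 3*21)*(-329) = (-154 + 441 + 63)*(-329) = 350*(-329) = -115150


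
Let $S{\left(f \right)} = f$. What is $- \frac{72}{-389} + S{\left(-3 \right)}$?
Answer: $- \frac{1095}{389} \approx -2.8149$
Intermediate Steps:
$- \frac{72}{-389} + S{\left(-3 \right)} = - \frac{72}{-389} - 3 = \left(-72\right) \left(- \frac{1}{389}\right) - 3 = \frac{72}{389} - 3 = - \frac{1095}{389}$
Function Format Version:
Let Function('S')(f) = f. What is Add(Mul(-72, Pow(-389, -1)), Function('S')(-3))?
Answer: Rational(-1095, 389) ≈ -2.8149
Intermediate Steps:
Add(Mul(-72, Pow(-389, -1)), Function('S')(-3)) = Add(Mul(-72, Pow(-389, -1)), -3) = Add(Mul(-72, Rational(-1, 389)), -3) = Add(Rational(72, 389), -3) = Rational(-1095, 389)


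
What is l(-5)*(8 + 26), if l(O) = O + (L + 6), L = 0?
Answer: 34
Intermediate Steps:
l(O) = 6 + O (l(O) = O + (0 + 6) = O + 6 = 6 + O)
l(-5)*(8 + 26) = (6 - 5)*(8 + 26) = 1*34 = 34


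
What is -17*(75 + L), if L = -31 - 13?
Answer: -527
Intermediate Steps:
L = -44
-17*(75 + L) = -17*(75 - 44) = -17*31 = -527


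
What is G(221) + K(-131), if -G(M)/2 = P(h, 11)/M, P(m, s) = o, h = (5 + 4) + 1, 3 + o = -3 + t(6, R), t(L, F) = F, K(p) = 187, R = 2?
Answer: 41335/221 ≈ 187.04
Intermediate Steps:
o = -4 (o = -3 + (-3 + 2) = -3 - 1 = -4)
h = 10 (h = 9 + 1 = 10)
P(m, s) = -4
G(M) = 8/M (G(M) = -(-8)/M = 8/M)
G(221) + K(-131) = 8/221 + 187 = 41335/221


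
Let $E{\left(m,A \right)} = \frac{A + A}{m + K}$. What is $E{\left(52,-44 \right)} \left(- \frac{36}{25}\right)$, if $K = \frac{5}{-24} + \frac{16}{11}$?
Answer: $\frac{836352}{351425} \approx 2.3799$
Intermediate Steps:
$K = \frac{329}{264}$ ($K = 5 \left(- \frac{1}{24}\right) + 16 \cdot \frac{1}{11} = - \frac{5}{24} + \frac{16}{11} = \frac{329}{264} \approx 1.2462$)
$E{\left(m,A \right)} = \frac{2 A}{\frac{329}{264} + m}$ ($E{\left(m,A \right)} = \frac{A + A}{m + \frac{329}{264}} = \frac{2 A}{\frac{329}{264} + m}$)
$E{\left(52,-44 \right)} \left(- \frac{36}{25}\right) = 528 \left(-44\right) \frac{1}{329 + 264 \cdot 52} \left(- \frac{36}{25}\right) = 528 \left(-44\right) \frac{1}{329 + 13728} \left(\left(-36\right) \frac{1}{25}\right) = 528 \left(-44\right) \frac{1}{14057} \left(- \frac{36}{25}\right) = \left(- \frac{23232}{14057}\right) \left(- \frac{36}{25}\right) = \frac{836352}{351425}$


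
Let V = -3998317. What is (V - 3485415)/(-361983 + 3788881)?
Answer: -3741866/1713449 ≈ -2.1838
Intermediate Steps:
(V - 3485415)/(-361983 + 3788881) = (-3998317 - 3485415)/(-361983 + 3788881) = -7483732/3426898 = -7483732*1/3426898 = -3741866/1713449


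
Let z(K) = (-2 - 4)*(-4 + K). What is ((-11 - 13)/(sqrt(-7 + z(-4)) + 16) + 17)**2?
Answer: 10723057/46225 + 157008*sqrt(41)/46225 ≈ 253.72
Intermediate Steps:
z(K) = 24 - 6*K (z(K) = -6*(-4 + K) = 24 - 6*K)
((-11 - 13)/(sqrt(-7 + z(-4)) + 16) + 17)**2 = ((-11 - 13)/(sqrt(-7 + (24 - 6*(-4))) + 16) + 17)**2 = (-24/(sqrt(-7 + (24 + 24)) + 16) + 17)**2 = (-24/(sqrt(-7 + 48) + 16) + 17)**2 = (-24/(sqrt(41) + 16) + 17)**2 = (-24/(16 + sqrt(41)) + 17)**2 = (17 - 24/(16 + sqrt(41)))**2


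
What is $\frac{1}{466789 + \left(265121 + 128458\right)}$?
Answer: $\frac{1}{860368} \approx 1.1623 \cdot 10^{-6}$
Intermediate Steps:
$\frac{1}{466789 + \left(265121 + 128458\right)} = \frac{1}{466789 + 393579} = \frac{1}{860368}$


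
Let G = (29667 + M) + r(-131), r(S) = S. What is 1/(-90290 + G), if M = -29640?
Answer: -1/90394 ≈ -1.1063e-5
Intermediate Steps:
G = -104 (G = (29667 - 29640) - 131 = 27 - 131 = -104)
1/(-90290 + G) = 1/(-90290 - 104) = 1/(-90394) = -1/90394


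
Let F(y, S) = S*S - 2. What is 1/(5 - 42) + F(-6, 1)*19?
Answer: -704/37 ≈ -19.027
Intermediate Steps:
F(y, S) = -2 + S² (F(y, S) = S² - 2 = -2 + S²)
1/(5 - 42) + F(-6, 1)*19 = 1/(5 - 42) + (-2 + 1²)*19 = 1/(-37) + (-2 + 1)*19 = -1/37 - 1*19 = -1/37 - 19 = -704/37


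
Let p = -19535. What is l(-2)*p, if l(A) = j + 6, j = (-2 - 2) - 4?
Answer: 39070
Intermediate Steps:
j = -8 (j = -4 - 4 = -8)
l(A) = -2 (l(A) = -8 + 6 = -2)
l(-2)*p = -2*(-19535) = 39070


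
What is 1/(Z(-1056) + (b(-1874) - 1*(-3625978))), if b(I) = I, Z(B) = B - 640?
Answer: 1/3622408 ≈ 2.7606e-7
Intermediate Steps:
Z(B) = -640 + B
1/(Z(-1056) + (b(-1874) - 1*(-3625978))) = 1/((-640 - 1056) + (-1874 - 1*(-3625978))) = 1/(-1696 + (-1874 + 3625978)) = 1/(-1696 + 3624104) = 1/3622408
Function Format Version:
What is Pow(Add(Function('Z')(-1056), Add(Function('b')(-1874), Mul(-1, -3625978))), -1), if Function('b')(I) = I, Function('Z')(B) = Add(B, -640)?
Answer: Rational(1, 3622408) ≈ 2.7606e-7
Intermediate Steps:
Function('Z')(B) = Add(-640, B)
Pow(Add(Function('Z')(-1056), Add(Function('b')(-1874), Mul(-1, -3625978))), -1) = Pow(Add(Add(-640, -1056), Add(-1874, Mul(-1, -3625978))), -1) = Pow(Add(-1696, Add(-1874, 3625978)), -1) = Pow(Add(-1696, 3624104), -1) = Pow(3622408, -1) = Rational(1, 3622408)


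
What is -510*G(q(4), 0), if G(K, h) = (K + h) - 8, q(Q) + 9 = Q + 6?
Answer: 3570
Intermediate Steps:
q(Q) = -3 + Q (q(Q) = -9 + (Q + 6) = -9 + (6 + Q) = -3 + Q)
G(K, h) = -8 + K + h
-510*G(q(4), 0) = -510*(-8 + (-3 + 4) + 0) = -510*(-8 + 1 + 0) = -510*(-7) = 3570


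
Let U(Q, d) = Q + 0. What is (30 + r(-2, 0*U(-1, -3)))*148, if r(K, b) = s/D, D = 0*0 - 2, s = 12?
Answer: 3552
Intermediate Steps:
U(Q, d) = Q
D = -2 (D = 0 - 2 = -2)
r(K, b) = -6 (r(K, b) = 12/(-2) = 12*(-½) = -6)
(30 + r(-2, 0*U(-1, -3)))*148 = (30 - 6)*148 = 24*148 = 3552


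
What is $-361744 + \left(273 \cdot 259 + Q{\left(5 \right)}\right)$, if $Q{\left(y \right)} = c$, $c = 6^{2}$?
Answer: $-291001$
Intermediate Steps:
$c = 36$
$Q{\left(y \right)} = 36$
$-361744 + \left(273 \cdot 259 + Q{\left(5 \right)}\right) = -361744 + \left(273 \cdot 259 + 36\right) = -361744 + \left(70707 + 36\right) = -361744 + 70743 = -291001$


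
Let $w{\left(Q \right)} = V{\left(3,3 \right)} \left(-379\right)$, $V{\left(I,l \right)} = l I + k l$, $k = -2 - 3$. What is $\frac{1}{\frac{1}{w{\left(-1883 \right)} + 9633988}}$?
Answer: $9636262$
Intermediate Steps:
$k = -5$ ($k = -2 - 3 = -5$)
$V{\left(I,l \right)} = - 5 l + I l$ ($V{\left(I,l \right)} = l I - 5 l = I l - 5 l = - 5 l + I l$)
$w{\left(Q \right)} = 2274$ ($w{\left(Q \right)} = 3 \left(-5 + 3\right) \left(-379\right) = 3 \left(-2\right) \left(-379\right) = \left(-6\right) \left(-379\right) = 2274$)
$\frac{1}{\frac{1}{w{\left(-1883 \right)} + 9633988}} = \frac{1}{\frac{1}{2274 + 9633988}} = \frac{1}{\frac{1}{9636262}} = 9636262$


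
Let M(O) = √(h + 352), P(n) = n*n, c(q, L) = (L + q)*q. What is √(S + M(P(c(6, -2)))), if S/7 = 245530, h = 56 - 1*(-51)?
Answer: √(1718710 + 3*√51) ≈ 1311.0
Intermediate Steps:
h = 107 (h = 56 + 51 = 107)
c(q, L) = q*(L + q)
P(n) = n²
S = 1718710 (S = 7*245530 = 1718710)
M(O) = 3*√51 (M(O) = √(107 + 352) = √459 = 3*√51)
√(S + M(P(c(6, -2)))) = √(1718710 + 3*√51)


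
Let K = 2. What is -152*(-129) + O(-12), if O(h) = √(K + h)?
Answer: 19608 + I*√10 ≈ 19608.0 + 3.1623*I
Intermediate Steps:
O(h) = √(2 + h)
-152*(-129) + O(-12) = -152*(-129) + √(2 - 12) = 19608 + √(-10) = 19608 + I*√10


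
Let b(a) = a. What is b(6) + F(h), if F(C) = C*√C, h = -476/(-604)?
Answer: 6 + 119*√17969/22801 ≈ 6.6996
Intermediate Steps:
h = 119/151 (h = -476*(-1/604) = 119/151 ≈ 0.78808)
F(C) = C^(3/2)
b(6) + F(h) = 6 + (119/151)^(3/2) = 6 + 119*√17969/22801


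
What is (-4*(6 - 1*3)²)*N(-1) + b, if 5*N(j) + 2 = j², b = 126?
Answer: 666/5 ≈ 133.20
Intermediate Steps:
N(j) = -⅖ + j²/5
(-4*(6 - 1*3)²)*N(-1) + b = (-4*(6 - 1*3)²)*(-⅖ + (⅕)*(-1)²) + 126 = (-4*(6 - 3)²)*(-⅖ + (⅕)*1) + 126 = (-4*3²)*(-⅖ + ⅕) + 126 = -4*9*(-⅕) + 126 = -36*(-⅕) + 126 = 36/5 + 126 = 666/5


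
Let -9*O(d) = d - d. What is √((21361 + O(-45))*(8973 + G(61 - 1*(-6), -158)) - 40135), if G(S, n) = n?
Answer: 2*√47064270 ≈ 13721.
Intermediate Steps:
O(d) = 0 (O(d) = -(d - d)/9 = -⅑*0 = 0)
√((21361 + O(-45))*(8973 + G(61 - 1*(-6), -158)) - 40135) = √((21361 + 0)*(8973 - 158) - 40135) = √(21361*8815 - 40135) = √(188297215 - 40135) = √188257080 = 2*√47064270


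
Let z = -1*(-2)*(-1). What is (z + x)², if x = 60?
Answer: 3364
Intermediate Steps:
z = -2 (z = 2*(-1) = -2)
(z + x)² = (-2 + 60)² = 58² = 3364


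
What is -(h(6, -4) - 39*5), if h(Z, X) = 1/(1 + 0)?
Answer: 194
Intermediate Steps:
h(Z, X) = 1 (h(Z, X) = 1/1 = 1)
-(h(6, -4) - 39*5) = -(1 - 39*5) = -(1 - 195) = -1*(-194) = 194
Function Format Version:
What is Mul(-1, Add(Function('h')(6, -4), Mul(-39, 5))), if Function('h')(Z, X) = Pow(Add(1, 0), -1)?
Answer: 194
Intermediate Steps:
Function('h')(Z, X) = 1 (Function('h')(Z, X) = Pow(1, -1) = 1)
Mul(-1, Add(Function('h')(6, -4), Mul(-39, 5))) = Mul(-1, Add(1, Mul(-39, 5))) = Mul(-1, Add(1, -195)) = Mul(-1, -194) = 194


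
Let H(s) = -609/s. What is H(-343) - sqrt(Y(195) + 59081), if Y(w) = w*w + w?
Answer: 87/49 - sqrt(97301) ≈ -310.16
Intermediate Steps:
Y(w) = w + w**2 (Y(w) = w**2 + w = w + w**2)
H(-343) - sqrt(Y(195) + 59081) = -609/(-343) - sqrt(195*(1 + 195) + 59081) = -609*(-1/343) - sqrt(195*196 + 59081) = 87/49 - sqrt(38220 + 59081) = 87/49 - sqrt(97301)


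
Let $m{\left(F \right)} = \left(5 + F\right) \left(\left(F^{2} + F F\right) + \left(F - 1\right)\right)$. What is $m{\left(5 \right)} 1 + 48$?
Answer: $588$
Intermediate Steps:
$m{\left(F \right)} = \left(5 + F\right) \left(-1 + F + 2 F^{2}\right)$ ($m{\left(F \right)} = \left(5 + F\right) \left(\left(F^{2} + F^{2}\right) + \left(-1 + F\right)\right) = \left(5 + F\right) \left(2 F^{2} + \left(-1 + F\right)\right) = \left(5 + F\right) \left(-1 + F + 2 F^{2}\right)$)
$m{\left(5 \right)} 1 + 48 = \left(-5 + 2 \cdot 5^{3} + 4 \cdot 5 + 11 \cdot 5^{2}\right) 1 + 48 = \left(-5 + 2 \cdot 125 + 20 + 11 \cdot 25\right) 1 + 48 = \left(-5 + 250 + 20 + 275\right) 1 + 48 = 540 \cdot 1 + 48 = 540 + 48 = 588$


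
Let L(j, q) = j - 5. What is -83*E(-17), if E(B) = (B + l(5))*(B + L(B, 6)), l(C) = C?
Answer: -38844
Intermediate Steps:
L(j, q) = -5 + j
E(B) = (-5 + 2*B)*(5 + B) (E(B) = (B + 5)*(B + (-5 + B)) = (5 + B)*(-5 + 2*B) = (-5 + 2*B)*(5 + B))
-83*E(-17) = -83*(-25 + 2*(-17)**2 + 5*(-17)) = -83*(-25 + 2*289 - 85) = -83*(-25 + 578 - 85) = -83*468 = -38844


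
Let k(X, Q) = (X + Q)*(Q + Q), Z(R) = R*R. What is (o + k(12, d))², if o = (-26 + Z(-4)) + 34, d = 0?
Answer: 576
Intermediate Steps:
Z(R) = R²
k(X, Q) = 2*Q*(Q + X) (k(X, Q) = (Q + X)*(2*Q) = 2*Q*(Q + X))
o = 24 (o = (-26 + (-4)²) + 34 = (-26 + 16) + 34 = -10 + 34 = 24)
(o + k(12, d))² = (24 + 2*0*(0 + 12))² = (24 + 2*0*12)² = (24 + 0)² = 24² = 576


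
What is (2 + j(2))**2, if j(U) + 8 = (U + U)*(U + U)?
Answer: 100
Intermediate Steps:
j(U) = -8 + 4*U**2 (j(U) = -8 + (U + U)*(U + U) = -8 + (2*U)*(2*U) = -8 + 4*U**2)
(2 + j(2))**2 = (2 + (-8 + 4*2**2))**2 = (2 + (-8 + 4*4))**2 = (2 + (-8 + 16))**2 = (2 + 8)**2 = 10**2 = 100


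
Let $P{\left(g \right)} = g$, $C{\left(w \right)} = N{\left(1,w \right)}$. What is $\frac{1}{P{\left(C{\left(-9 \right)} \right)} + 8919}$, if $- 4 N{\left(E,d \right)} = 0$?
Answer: $\frac{1}{8919} \approx 0.00011212$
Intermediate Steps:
$N{\left(E,d \right)} = 0$ ($N{\left(E,d \right)} = \left(- \frac{1}{4}\right) 0 = 0$)
$C{\left(w \right)} = 0$
$\frac{1}{P{\left(C{\left(-9 \right)} \right)} + 8919} = \frac{1}{0 + 8919} = \frac{1}{8919}$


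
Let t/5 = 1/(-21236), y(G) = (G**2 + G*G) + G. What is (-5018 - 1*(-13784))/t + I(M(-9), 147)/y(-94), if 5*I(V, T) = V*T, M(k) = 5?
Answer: -3272228651793/87890 ≈ -3.7231e+7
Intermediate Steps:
I(V, T) = T*V/5 (I(V, T) = (V*T)/5 = (T*V)/5 = T*V/5)
y(G) = G + 2*G**2 (y(G) = (G**2 + G**2) + G = 2*G**2 + G = G + 2*G**2)
t = -5/21236 (t = 5/(-21236) = 5*(-1/21236) = -5/21236 ≈ -0.00023545)
(-5018 - 1*(-13784))/t + I(M(-9), 147)/y(-94) = (-5018 - 1*(-13784))/(-5/21236) + ((1/5)*147*5)/((-94*(1 + 2*(-94)))) = (-5018 + 13784)*(-21236/5) + 147/((-94*(1 - 188))) = 8766*(-21236/5) + 147/((-94*(-187))) = -186154776/5 + 147/17578 = -3272228651793/87890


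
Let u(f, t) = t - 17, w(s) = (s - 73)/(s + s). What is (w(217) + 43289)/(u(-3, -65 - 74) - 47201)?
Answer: -9393785/10276469 ≈ -0.91411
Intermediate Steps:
w(s) = (-73 + s)/(2*s) (w(s) = (-73 + s)/((2*s)) = (-73 + s)*(1/(2*s)) = (-73 + s)/(2*s))
u(f, t) = -17 + t
(w(217) + 43289)/(u(-3, -65 - 74) - 47201) = ((½)*(-73 + 217)/217 + 43289)/((-17 + (-65 - 74)) - 47201) = ((½)*(1/217)*144 + 43289)/((-17 - 139) - 47201) = (72/217 + 43289)/(-156 - 47201) = (9393785/217)/(-47357) = (9393785/217)*(-1/47357) = -9393785/10276469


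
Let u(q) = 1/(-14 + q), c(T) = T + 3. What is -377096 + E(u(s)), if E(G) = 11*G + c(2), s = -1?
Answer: -5656376/15 ≈ -3.7709e+5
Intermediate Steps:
c(T) = 3 + T
E(G) = 5 + 11*G (E(G) = 11*G + (3 + 2) = 11*G + 5 = 5 + 11*G)
-377096 + E(u(s)) = -377096 + (5 + 11/(-14 - 1)) = -377096 + (5 + 11/(-15)) = -377096 + (5 + 11*(-1/15)) = -377096 + (5 - 11/15) = -377096 + 64/15 = -5656376/15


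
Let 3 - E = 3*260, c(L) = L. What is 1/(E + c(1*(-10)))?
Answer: -1/787 ≈ -0.0012706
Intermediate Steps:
E = -777 (E = 3 - 3*260 = 3 - 1*780 = 3 - 780 = -777)
1/(E + c(1*(-10))) = 1/(-777 + 1*(-10)) = 1/(-777 - 10) = 1/(-787) = -1/787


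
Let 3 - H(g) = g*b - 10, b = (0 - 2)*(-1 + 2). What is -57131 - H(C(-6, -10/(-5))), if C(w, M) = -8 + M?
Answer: -57132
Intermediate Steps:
b = -2 (b = -2*1 = -2)
H(g) = 13 + 2*g (H(g) = 3 - (g*(-2) - 10) = 3 - (-2*g - 10) = 3 - (-10 - 2*g) = 3 + (10 + 2*g) = 13 + 2*g)
-57131 - H(C(-6, -10/(-5))) = -57131 - (13 + 2*(-8 - 10/(-5))) = -57131 - (13 + 2*(-8 - 10*(-1/5))) = -57131 - (13 + 2*(-8 + 2)) = -57131 - (13 + 2*(-6)) = -57131 - (13 - 12) = -57131 - 1*1 = -57131 - 1 = -57132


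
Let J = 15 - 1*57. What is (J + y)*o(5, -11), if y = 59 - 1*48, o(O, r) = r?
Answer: 341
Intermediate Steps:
J = -42 (J = 15 - 57 = -42)
y = 11 (y = 59 - 48 = 11)
(J + y)*o(5, -11) = (-42 + 11)*(-11) = -31*(-11) = 341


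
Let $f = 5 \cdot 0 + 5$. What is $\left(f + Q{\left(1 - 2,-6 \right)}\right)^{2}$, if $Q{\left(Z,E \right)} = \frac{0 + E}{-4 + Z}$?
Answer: $\frac{961}{25} \approx 38.44$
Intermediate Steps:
$Q{\left(Z,E \right)} = \frac{E}{-4 + Z}$
$f = 5$ ($f = 0 + 5 = 5$)
$\left(f + Q{\left(1 - 2,-6 \right)}\right)^{2} = \left(5 - \frac{6}{-4 + \left(1 - 2\right)}\right)^{2} = \left(5 - \frac{6}{-4 - 1}\right)^{2} = \left(5 - \frac{6}{-5}\right)^{2} = \left(5 - - \frac{6}{5}\right)^{2} = \left(5 + \frac{6}{5}\right)^{2} = \left(\frac{31}{5}\right)^{2} = \frac{961}{25}$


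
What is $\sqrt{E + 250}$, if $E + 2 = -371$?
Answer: $i \sqrt{123} \approx 11.091 i$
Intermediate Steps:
$E = -373$ ($E = -2 - 371 = -373$)
$\sqrt{E + 250} = \sqrt{-373 + 250} = \sqrt{-123} = i \sqrt{123}$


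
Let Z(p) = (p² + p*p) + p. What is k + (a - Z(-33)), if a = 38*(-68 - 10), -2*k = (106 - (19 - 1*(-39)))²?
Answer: -6261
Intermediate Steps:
k = -1152 (k = -(106 - (19 - 1*(-39)))²/2 = -(106 - (19 + 39))²/2 = -(106 - 1*58)²/2 = -(106 - 58)²/2 = -½*48² = -½*2304 = -1152)
Z(p) = p + 2*p² (Z(p) = (p² + p²) + p = 2*p² + p = p + 2*p²)
a = -2964 (a = 38*(-78) = -2964)
k + (a - Z(-33)) = -1152 + (-2964 - (-33)*(1 + 2*(-33))) = -1152 + (-2964 - (-33)*(1 - 66)) = -1152 + (-2964 - (-33)*(-65)) = -1152 + (-2964 - 1*2145) = -1152 + (-2964 - 2145) = -1152 - 5109 = -6261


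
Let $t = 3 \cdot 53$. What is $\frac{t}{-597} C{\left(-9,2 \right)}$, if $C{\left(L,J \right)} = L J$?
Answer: $\frac{954}{199} \approx 4.794$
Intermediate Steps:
$t = 159$
$C{\left(L,J \right)} = J L$
$\frac{t}{-597} C{\left(-9,2 \right)} = \frac{159}{-597} \cdot 2 \left(-9\right) = 159 \left(- \frac{1}{597}\right) \left(-18\right) = \left(- \frac{53}{199}\right) \left(-18\right) = \frac{954}{199}$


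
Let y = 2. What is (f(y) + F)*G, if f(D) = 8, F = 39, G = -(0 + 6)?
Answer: -282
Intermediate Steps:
G = -6 (G = -1*6 = -6)
(f(y) + F)*G = (8 + 39)*(-6) = 47*(-6) = -282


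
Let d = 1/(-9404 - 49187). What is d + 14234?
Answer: 833984293/58591 ≈ 14234.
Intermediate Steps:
d = -1/58591 (d = 1/(-58591) = -1/58591 ≈ -1.7067e-5)
d + 14234 = -1/58591 + 14234 = 833984293/58591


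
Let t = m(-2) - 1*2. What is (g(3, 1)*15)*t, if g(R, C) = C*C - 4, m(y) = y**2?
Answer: -90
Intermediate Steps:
g(R, C) = -4 + C**2 (g(R, C) = C**2 - 4 = -4 + C**2)
t = 2 (t = (-2)**2 - 1*2 = 4 - 2 = 2)
(g(3, 1)*15)*t = ((-4 + 1**2)*15)*2 = ((-4 + 1)*15)*2 = -3*15*2 = -45*2 = -90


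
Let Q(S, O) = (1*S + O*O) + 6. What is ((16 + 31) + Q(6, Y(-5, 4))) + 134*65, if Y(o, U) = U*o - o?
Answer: 8994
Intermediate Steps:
Y(o, U) = -o + U*o
Q(S, O) = 6 + S + O² (Q(S, O) = (S + O²) + 6 = 6 + S + O²)
((16 + 31) + Q(6, Y(-5, 4))) + 134*65 = ((16 + 31) + (6 + 6 + (-5*(-1 + 4))²)) + 134*65 = (47 + (6 + 6 + (-5*3)²)) + 8710 = (47 + (6 + 6 + (-15)²)) + 8710 = (47 + (6 + 6 + 225)) + 8710 = (47 + 237) + 8710 = 284 + 8710 = 8994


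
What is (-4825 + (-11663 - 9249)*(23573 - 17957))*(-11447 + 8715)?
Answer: 320864157644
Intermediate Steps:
(-4825 + (-11663 - 9249)*(23573 - 17957))*(-11447 + 8715) = (-4825 - 20912*5616)*(-2732) = (-4825 - 117441792)*(-2732) = -117446617*(-2732) = 320864157644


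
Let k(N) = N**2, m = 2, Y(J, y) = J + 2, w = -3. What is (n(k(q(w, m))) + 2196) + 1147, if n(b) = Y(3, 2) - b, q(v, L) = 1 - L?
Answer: 3347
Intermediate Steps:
Y(J, y) = 2 + J
n(b) = 5 - b (n(b) = (2 + 3) - b = 5 - b)
(n(k(q(w, m))) + 2196) + 1147 = ((5 - (1 - 1*2)**2) + 2196) + 1147 = ((5 - (1 - 2)**2) + 2196) + 1147 = ((5 - 1*(-1)**2) + 2196) + 1147 = ((5 - 1*1) + 2196) + 1147 = ((5 - 1) + 2196) + 1147 = (4 + 2196) + 1147 = 2200 + 1147 = 3347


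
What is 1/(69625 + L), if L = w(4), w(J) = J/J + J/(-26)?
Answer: 13/905136 ≈ 1.4362e-5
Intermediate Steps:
w(J) = 1 - J/26 (w(J) = 1 + J*(-1/26) = 1 - J/26)
L = 11/13 (L = 1 - 1/26*4 = 1 - 2/13 = 11/13 ≈ 0.84615)
1/(69625 + L) = 1/(69625 + 11/13) = 1/(905136/13) = 13/905136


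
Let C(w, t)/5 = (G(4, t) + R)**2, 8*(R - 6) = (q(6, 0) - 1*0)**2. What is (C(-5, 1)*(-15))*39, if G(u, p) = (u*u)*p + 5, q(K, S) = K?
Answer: -11609325/4 ≈ -2.9023e+6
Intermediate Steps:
G(u, p) = 5 + p*u**2 (G(u, p) = u**2*p + 5 = p*u**2 + 5 = 5 + p*u**2)
R = 21/2 (R = 6 + (6 - 1*0)**2/8 = 6 + (6 + 0)**2/8 = 6 + (1/8)*6**2 = 6 + (1/8)*36 = 6 + 9/2 = 21/2 ≈ 10.500)
C(w, t) = 5*(31/2 + 16*t)**2 (C(w, t) = 5*((5 + t*4**2) + 21/2)**2 = 5*((5 + t*16) + 21/2)**2 = 5*((5 + 16*t) + 21/2)**2 = 5*(31/2 + 16*t)**2)
(C(-5, 1)*(-15))*39 = ((5*(31 + 32*1)**2/4)*(-15))*39 = ((5*(31 + 32)**2/4)*(-15))*39 = (((5/4)*63**2)*(-15))*39 = (((5/4)*3969)*(-15))*39 = ((19845/4)*(-15))*39 = -297675/4*39 = -11609325/4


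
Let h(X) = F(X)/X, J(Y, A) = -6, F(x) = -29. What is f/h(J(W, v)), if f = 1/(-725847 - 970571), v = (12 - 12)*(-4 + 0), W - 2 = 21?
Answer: -3/24598061 ≈ -1.2196e-7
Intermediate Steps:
W = 23 (W = 2 + 21 = 23)
v = 0 (v = 0*(-4) = 0)
f = -1/1696418 (f = 1/(-1696418) = -1/1696418 ≈ -5.8948e-7)
h(X) = -29/X
f/h(J(W, v)) = -1/(1696418*((-29/(-6)))) = -1/(1696418*((-29*(-1/6)))) = -1/(1696418*29/6) = -1/1696418*6/29 = -3/24598061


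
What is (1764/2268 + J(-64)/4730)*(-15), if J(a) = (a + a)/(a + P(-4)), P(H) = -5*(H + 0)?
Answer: -182249/15609 ≈ -11.676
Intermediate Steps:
P(H) = -5*H
J(a) = 2*a/(20 + a) (J(a) = (a + a)/(a - 5*(-4)) = (2*a)/(a + 20) = (2*a)/(20 + a) = 2*a/(20 + a))
(1764/2268 + J(-64)/4730)*(-15) = (1764/2268 + (2*(-64)/(20 - 64))/4730)*(-15) = (1764*(1/2268) + (2*(-64)/(-44))*(1/4730))*(-15) = (7/9 + (2*(-64)*(-1/44))*(1/4730))*(-15) = (7/9 + (32/11)*(1/4730))*(-15) = (7/9 + 16/26015)*(-15) = (182249/234135)*(-15) = -182249/15609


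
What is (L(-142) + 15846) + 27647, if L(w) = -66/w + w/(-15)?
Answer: 46330622/1065 ≈ 43503.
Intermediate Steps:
L(w) = -66/w - w/15 (L(w) = -66/w + w*(-1/15) = -66/w - w/15)
(L(-142) + 15846) + 27647 = ((-66/(-142) - 1/15*(-142)) + 15846) + 27647 = ((-66*(-1/142) + 142/15) + 15846) + 27647 = ((33/71 + 142/15) + 15846) + 27647 = (10577/1065 + 15846) + 27647 = 16886567/1065 + 27647 = 46330622/1065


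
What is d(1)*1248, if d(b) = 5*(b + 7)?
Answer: 49920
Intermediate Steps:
d(b) = 35 + 5*b (d(b) = 5*(7 + b) = 35 + 5*b)
d(1)*1248 = (35 + 5*1)*1248 = (35 + 5)*1248 = 40*1248 = 49920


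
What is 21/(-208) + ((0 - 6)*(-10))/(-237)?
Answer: -5819/16432 ≈ -0.35413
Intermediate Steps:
21/(-208) + ((0 - 6)*(-10))/(-237) = 21*(-1/208) - 6*(-10)*(-1/237) = -21/208 + 60*(-1/237) = -21/208 - 20/79 = -5819/16432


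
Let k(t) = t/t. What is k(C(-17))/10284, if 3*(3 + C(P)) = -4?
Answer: 1/10284 ≈ 9.7238e-5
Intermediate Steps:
C(P) = -13/3 (C(P) = -3 + (1/3)*(-4) = -3 - 4/3 = -13/3)
k(t) = 1
k(C(-17))/10284 = 1/10284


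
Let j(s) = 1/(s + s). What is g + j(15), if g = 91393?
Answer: 2741791/30 ≈ 91393.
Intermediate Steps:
j(s) = 1/(2*s)
g + j(15) = 91393 + (½)/15 = 91393 + (½)*(1/15) = 91393 + 1/30 = 2741791/30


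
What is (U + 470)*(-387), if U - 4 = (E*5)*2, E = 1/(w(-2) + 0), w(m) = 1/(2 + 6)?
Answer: -214398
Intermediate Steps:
w(m) = ⅛ (w(m) = 1/8 = ⅛)
E = 8 (E = 1/(⅛ + 0) = 1/(⅛) = 8)
U = 84 (U = 4 + (8*5)*2 = 4 + 40*2 = 4 + 80 = 84)
(U + 470)*(-387) = (84 + 470)*(-387) = 554*(-387) = -214398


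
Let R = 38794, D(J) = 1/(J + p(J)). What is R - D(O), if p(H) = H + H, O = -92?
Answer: 10707145/276 ≈ 38794.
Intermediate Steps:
p(H) = 2*H
D(J) = 1/(3*J) (D(J) = 1/(J + 2*J) = 1/(3*J))
R - D(O) = 38794 - 1/(3*(-92)) = 38794 - (-1)/(3*92) = 38794 - 1*(-1/276) = 38794 + 1/276 = 10707145/276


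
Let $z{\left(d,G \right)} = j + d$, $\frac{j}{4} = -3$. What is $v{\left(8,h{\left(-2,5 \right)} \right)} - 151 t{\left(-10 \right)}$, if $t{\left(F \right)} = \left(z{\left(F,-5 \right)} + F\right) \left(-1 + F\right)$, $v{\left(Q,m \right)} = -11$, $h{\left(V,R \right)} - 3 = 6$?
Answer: $-53163$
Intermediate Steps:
$j = -12$ ($j = 4 \left(-3\right) = -12$)
$h{\left(V,R \right)} = 9$ ($h{\left(V,R \right)} = 3 + 6 = 9$)
$z{\left(d,G \right)} = -12 + d$
$t{\left(F \right)} = \left(-1 + F\right) \left(-12 + 2 F\right)$ ($t{\left(F \right)} = \left(\left(-12 + F\right) + F\right) \left(-1 + F\right) = \left(-12 + 2 F\right) \left(-1 + F\right) = \left(-1 + F\right) \left(-12 + 2 F\right)$)
$v{\left(8,h{\left(-2,5 \right)} \right)} - 151 t{\left(-10 \right)} = -11 - 151 \left(12 - -140 + 2 \left(-10\right)^{2}\right) = -11 - 151 \left(12 + 140 + 2 \cdot 100\right) = -11 - 151 \left(12 + 140 + 200\right) = -11 - 53152 = -53163$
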